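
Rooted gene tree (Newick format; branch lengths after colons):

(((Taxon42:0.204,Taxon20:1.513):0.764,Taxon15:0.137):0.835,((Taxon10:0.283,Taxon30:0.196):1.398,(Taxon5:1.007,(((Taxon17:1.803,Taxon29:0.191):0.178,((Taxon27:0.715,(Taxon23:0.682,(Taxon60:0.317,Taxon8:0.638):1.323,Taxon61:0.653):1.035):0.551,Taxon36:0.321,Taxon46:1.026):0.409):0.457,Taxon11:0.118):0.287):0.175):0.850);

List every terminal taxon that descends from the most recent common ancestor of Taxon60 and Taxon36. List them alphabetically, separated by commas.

Tracing Taxon60: it sits inside (Taxon60,Taxon8).
Tracing Taxon36: it sits inside ((Taxon27,(Taxon23,(Taxon60,Taxon8),Taxon61)),Taxon36,Taxon46).
The smallest clade enclosing both is ((Taxon27,(Taxon23,(Taxon60,Taxon8),Taxon61)),Taxon36,Taxon46); the answer is its 7 terminal taxa in alphabetical order.

Taxon23, Taxon27, Taxon36, Taxon46, Taxon60, Taxon61, Taxon8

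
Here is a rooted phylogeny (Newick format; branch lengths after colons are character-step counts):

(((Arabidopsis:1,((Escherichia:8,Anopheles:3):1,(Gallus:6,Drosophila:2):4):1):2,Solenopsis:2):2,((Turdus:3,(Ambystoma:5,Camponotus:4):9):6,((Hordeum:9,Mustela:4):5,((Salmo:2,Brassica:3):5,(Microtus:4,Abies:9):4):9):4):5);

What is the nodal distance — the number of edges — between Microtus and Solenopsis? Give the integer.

7

The MRCA of Microtus and Solenopsis is the root of the tree.
From Microtus up to that node: 5 branches. From Solenopsis up to the same node: 2 branches. Total: 5 + 2 = 7.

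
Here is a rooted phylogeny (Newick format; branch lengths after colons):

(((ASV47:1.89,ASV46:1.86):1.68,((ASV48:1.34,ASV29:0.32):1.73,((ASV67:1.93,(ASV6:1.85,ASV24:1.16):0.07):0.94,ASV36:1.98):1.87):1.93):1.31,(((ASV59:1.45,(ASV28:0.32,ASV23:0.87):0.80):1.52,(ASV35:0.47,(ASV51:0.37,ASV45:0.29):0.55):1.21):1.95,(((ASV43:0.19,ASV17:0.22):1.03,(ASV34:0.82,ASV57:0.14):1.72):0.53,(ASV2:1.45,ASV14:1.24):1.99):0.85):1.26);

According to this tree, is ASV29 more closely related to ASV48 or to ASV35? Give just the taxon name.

ASV48

The MRCA of ASV29 and ASV48 subtends (ASV48,ASV29) (2 taxa).
The MRCA of ASV29 and ASV35 is the root, subtending the entire tree (20 taxa).
The first is nested inside the second, so ASV29 shares a more recent common ancestor with ASV48.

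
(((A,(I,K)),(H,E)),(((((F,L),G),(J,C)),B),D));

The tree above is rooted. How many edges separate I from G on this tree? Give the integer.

9

The MRCA of I and G is the root of the tree.
From I up to that node: 4 branches. From G up to the same node: 5 branches. Total: 4 + 5 = 9.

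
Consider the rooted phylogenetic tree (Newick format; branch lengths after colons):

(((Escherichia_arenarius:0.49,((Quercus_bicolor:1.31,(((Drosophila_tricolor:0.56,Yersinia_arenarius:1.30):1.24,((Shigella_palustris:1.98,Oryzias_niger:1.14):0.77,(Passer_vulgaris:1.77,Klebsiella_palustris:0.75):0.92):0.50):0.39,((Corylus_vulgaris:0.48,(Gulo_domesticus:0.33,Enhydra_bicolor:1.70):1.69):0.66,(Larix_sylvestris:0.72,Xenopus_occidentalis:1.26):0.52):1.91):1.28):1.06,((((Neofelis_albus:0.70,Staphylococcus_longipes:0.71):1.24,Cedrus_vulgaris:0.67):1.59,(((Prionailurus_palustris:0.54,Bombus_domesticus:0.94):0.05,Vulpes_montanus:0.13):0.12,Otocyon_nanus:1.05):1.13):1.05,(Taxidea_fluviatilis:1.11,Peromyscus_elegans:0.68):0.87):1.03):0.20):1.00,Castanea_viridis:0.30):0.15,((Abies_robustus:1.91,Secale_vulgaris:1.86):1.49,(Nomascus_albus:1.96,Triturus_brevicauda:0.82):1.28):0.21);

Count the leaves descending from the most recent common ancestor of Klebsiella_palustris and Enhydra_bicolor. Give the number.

The MRCA of Klebsiella_palustris and Enhydra_bicolor is the node subtending (((Drosophila_tricolor,Yersinia_arenarius),((Shigella_palustris,Oryzias_niger),(Passer_vulgaris,Klebsiella_palustris))),((Corylus_vulgaris,(Gulo_domesticus,Enhydra_bicolor)),(Larix_sylvestris,Xenopus_occidentalis))).
That clade contains 11 terminal taxa: Corylus_vulgaris, Drosophila_tricolor, Enhydra_bicolor, Gulo_domesticus, Klebsiella_palustris, Larix_sylvestris, Oryzias_niger, Passer_vulgaris, Shigella_palustris, Xenopus_occidentalis, Yersinia_arenarius.

11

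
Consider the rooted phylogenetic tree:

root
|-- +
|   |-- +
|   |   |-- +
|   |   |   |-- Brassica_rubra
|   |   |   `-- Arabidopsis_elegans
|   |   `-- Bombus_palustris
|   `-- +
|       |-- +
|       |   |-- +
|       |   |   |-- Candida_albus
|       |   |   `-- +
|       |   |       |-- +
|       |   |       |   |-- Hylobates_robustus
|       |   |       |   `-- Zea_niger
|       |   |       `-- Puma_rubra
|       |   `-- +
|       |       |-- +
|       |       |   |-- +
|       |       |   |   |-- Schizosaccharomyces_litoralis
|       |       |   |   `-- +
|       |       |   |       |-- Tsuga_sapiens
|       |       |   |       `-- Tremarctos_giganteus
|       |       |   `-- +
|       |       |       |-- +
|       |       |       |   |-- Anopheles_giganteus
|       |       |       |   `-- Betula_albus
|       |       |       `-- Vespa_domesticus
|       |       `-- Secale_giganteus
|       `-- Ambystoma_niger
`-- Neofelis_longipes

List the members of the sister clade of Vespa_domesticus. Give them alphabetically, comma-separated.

Anopheles_giganteus, Betula_albus

Vespa_domesticus attaches to the tree at the node subtending ((Anopheles_giganteus,Betula_albus),Vespa_domesticus).
The other lineage descending from that same node — the sister group — is (Anopheles_giganteus,Betula_albus); its 2 tips in alphabetical order are the answer.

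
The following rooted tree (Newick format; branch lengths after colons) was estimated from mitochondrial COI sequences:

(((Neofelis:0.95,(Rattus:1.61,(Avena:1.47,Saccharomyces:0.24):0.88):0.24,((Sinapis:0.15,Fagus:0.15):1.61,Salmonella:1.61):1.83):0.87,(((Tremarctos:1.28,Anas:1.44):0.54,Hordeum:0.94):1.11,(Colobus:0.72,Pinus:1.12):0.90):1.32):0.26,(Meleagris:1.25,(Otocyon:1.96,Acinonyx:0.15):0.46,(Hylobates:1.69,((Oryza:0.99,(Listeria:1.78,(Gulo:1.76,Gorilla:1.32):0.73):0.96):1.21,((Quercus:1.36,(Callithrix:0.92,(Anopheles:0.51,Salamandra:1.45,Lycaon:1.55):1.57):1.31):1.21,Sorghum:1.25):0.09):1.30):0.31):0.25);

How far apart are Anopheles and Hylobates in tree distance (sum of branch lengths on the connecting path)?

The path runs Anopheles → … → MRCA → … → Hylobates; the MRCA is the node subtending (Hylobates,((Oryza,(Listeria,(Gulo,Gorilla))),((Quercus,(Callithrix,(Anopheles,Salamandra,Lycaon))),Sorghum))).
Branch lengths along that path: 0.51 + 1.57 + 1.31 + 1.21 + 0.09 + 1.30 + 1.69 = 7.68.

7.68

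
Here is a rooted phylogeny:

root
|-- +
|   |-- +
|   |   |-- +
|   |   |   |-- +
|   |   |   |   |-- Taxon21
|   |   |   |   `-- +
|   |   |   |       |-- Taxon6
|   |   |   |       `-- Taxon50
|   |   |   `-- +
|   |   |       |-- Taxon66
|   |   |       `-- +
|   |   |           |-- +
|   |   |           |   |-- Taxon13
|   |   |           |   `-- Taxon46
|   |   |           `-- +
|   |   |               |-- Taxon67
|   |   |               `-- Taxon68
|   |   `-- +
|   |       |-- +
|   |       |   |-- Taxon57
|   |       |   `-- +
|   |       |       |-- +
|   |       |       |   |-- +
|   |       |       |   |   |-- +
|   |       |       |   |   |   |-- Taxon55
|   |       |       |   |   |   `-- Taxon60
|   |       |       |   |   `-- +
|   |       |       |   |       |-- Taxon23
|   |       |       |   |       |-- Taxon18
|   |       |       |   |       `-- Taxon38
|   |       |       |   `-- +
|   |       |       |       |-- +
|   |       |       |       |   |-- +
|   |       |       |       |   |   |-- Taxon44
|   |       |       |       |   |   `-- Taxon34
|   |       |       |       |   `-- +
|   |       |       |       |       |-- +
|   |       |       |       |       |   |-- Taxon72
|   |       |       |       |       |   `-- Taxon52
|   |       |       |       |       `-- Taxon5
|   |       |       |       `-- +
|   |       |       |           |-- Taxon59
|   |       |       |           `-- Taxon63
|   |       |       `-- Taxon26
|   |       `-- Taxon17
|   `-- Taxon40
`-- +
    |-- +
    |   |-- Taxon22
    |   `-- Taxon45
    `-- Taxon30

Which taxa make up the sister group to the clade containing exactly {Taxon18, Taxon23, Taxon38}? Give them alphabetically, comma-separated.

The clade containing exactly {Taxon18, Taxon23, Taxon38} attaches to the tree at the node subtending ((Taxon55,Taxon60),(Taxon23,Taxon18,Taxon38)).
The other lineage descending from that same node — the sister group — is (Taxon55,Taxon60); its 2 tips in alphabetical order are the answer.

Taxon55, Taxon60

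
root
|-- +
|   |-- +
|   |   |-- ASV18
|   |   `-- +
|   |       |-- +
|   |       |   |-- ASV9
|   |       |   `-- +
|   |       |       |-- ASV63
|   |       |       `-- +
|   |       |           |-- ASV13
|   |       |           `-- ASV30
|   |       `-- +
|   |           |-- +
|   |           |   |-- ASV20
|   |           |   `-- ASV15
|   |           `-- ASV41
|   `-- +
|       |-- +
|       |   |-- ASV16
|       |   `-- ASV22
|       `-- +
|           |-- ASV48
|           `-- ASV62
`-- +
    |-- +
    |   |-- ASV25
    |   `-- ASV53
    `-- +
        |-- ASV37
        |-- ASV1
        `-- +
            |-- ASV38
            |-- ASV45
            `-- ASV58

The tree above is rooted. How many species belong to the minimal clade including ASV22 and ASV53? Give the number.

19

The MRCA of ASV22 and ASV53 is the root, so the clade is the entire tree.
That clade contains 19 terminal taxa: ASV1, ASV13, ASV15, ASV16, ASV18, ASV20, ASV22, ASV25, ASV30, ASV37, ASV38, ASV41, ASV45, ASV48, ASV53, ASV58, ASV62, ASV63, ASV9.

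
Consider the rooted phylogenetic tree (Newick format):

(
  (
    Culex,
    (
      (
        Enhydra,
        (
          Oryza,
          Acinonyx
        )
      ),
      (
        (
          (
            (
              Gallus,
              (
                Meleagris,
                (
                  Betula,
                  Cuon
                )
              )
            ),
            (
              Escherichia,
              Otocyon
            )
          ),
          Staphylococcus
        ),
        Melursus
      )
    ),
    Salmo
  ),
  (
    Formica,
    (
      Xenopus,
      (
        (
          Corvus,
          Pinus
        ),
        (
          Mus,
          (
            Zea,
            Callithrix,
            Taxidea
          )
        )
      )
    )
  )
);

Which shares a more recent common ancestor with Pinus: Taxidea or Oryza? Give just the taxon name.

Taxidea

The MRCA of Pinus and Taxidea subtends ((Corvus,Pinus),(Mus,(Zea,Callithrix,Taxidea))) (6 taxa).
The MRCA of Pinus and Oryza is the root, subtending the entire tree (21 taxa).
The first is nested inside the second, so Pinus shares a more recent common ancestor with Taxidea.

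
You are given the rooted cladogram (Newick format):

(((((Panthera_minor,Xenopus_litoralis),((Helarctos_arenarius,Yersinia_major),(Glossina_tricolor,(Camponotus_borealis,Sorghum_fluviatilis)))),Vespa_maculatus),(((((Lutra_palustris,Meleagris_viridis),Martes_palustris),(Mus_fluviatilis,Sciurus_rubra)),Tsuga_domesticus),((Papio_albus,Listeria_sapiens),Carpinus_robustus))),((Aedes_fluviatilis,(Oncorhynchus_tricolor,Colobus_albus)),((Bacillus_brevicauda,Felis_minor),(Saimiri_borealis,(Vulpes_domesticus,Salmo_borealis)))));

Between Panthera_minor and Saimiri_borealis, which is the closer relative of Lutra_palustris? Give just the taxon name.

The MRCA of Lutra_palustris and Panthera_minor subtends ((((Panthera_minor,Xenopus_litoralis),((Helarctos_arenarius,Yersinia_major),(Glossina_tricolor,(Camponotus_borealis,Sorghum_fluviatilis)))),Vespa_maculatus),(((((Lutra_palustris,Meleagris_viridis),Martes_palustris),(Mus_fluviatilis,Sciurus_rubra)),Tsuga_domesticus),((Papio_albus,Listeria_sapiens),Carpinus_robustus))) (17 taxa).
The MRCA of Lutra_palustris and Saimiri_borealis is the root, subtending the entire tree (25 taxa).
The first is nested inside the second, so Lutra_palustris shares a more recent common ancestor with Panthera_minor.

Panthera_minor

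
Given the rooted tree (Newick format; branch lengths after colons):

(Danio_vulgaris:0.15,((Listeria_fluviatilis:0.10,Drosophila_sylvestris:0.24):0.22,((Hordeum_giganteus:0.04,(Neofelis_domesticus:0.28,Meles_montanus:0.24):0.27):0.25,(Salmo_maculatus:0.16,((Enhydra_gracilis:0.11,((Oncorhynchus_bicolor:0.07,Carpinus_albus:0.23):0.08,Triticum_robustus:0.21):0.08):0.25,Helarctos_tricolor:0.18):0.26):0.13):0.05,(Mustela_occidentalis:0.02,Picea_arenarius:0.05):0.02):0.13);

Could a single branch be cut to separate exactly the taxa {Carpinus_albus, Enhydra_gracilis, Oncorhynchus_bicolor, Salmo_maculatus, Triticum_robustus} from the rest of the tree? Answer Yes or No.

No

The MRCA of the listed taxa subtends (Salmo_maculatus,((Enhydra_gracilis,((Oncorhynchus_bicolor,Carpinus_albus),Triticum_robustus)),Helarctos_tricolor)).
That clade also contains Helarctos_tricolor, which is not in the proposed group, so the group is not monophyletic.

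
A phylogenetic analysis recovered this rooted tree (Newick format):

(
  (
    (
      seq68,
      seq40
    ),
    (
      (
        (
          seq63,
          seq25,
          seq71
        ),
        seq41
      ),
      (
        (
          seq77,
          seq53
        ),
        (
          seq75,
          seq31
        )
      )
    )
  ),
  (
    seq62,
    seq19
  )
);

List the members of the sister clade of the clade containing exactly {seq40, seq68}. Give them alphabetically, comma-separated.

seq25, seq31, seq41, seq53, seq63, seq71, seq75, seq77

The clade containing exactly {seq40, seq68} attaches to the tree at the node subtending ((seq68,seq40),(((seq63,seq25,seq71),seq41),((seq77,seq53),(seq75,seq31)))).
The other lineage descending from that same node — the sister group — is (((seq63,seq25,seq71),seq41),((seq77,seq53),(seq75,seq31))); its 8 tips in alphabetical order are the answer.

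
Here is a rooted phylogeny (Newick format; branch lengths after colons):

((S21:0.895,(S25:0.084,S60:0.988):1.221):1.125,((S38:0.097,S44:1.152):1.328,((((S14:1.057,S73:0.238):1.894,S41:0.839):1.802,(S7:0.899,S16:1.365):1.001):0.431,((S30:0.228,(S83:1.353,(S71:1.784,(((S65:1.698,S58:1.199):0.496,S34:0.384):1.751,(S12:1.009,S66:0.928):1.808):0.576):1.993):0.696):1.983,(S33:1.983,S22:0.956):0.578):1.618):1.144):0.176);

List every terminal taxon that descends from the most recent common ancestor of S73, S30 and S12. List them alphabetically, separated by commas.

S12, S14, S16, S22, S30, S33, S34, S41, S58, S65, S66, S7, S71, S73, S83

Tracing S73: it sits inside (S14,S73).
Tracing S30: it sits inside (S30,(S83,(S71,(((S65,S58),S34),(S12,S66))))).
Tracing S12: it sits inside (S12,S66).
The smallest clade enclosing all 3 is ((((S14,S73),S41),(S7,S16)),((S30,(S83,(S71,(((S65,S58),S34),(S12,S66))))),(S33,S22))); the answer is its 15 terminal taxa in alphabetical order.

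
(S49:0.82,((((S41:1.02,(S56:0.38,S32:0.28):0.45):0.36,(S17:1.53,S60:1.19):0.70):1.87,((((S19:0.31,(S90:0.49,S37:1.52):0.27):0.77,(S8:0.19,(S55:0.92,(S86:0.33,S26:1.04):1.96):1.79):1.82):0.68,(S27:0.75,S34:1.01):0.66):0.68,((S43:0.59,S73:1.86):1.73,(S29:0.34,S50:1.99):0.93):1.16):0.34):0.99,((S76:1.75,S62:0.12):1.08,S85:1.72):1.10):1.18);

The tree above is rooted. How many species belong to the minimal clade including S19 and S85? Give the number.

The MRCA of S19 and S85 is the node subtending ((((S41,(S56,S32)),(S17,S60)),((((S19,(S90,S37)),(S8,(S55,(S86,S26)))),(S27,S34)),((S43,S73),(S29,S50)))),((S76,S62),S85)).
That clade contains 21 terminal taxa: S17, S19, S26, S27, S29, S32, S34, S37, S41, S43, S50, S55, S56, S60, S62, S73, S76, S8, S85, S86, S90.

21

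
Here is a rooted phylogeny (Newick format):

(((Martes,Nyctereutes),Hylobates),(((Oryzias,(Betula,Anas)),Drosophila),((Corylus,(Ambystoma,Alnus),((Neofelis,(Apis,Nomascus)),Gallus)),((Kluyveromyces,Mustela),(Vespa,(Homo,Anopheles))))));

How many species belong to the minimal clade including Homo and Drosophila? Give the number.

The MRCA of Homo and Drosophila is the node subtending (((Oryzias,(Betula,Anas)),Drosophila),((Corylus,(Ambystoma,Alnus),((Neofelis,(Apis,Nomascus)),Gallus)),((Kluyveromyces,Mustela),(Vespa,(Homo,Anopheles))))).
That clade contains 16 terminal taxa: Alnus, Ambystoma, Anas, Anopheles, Apis, Betula, Corylus, Drosophila, Gallus, Homo, Kluyveromyces, Mustela, Neofelis, Nomascus, Oryzias, Vespa.

16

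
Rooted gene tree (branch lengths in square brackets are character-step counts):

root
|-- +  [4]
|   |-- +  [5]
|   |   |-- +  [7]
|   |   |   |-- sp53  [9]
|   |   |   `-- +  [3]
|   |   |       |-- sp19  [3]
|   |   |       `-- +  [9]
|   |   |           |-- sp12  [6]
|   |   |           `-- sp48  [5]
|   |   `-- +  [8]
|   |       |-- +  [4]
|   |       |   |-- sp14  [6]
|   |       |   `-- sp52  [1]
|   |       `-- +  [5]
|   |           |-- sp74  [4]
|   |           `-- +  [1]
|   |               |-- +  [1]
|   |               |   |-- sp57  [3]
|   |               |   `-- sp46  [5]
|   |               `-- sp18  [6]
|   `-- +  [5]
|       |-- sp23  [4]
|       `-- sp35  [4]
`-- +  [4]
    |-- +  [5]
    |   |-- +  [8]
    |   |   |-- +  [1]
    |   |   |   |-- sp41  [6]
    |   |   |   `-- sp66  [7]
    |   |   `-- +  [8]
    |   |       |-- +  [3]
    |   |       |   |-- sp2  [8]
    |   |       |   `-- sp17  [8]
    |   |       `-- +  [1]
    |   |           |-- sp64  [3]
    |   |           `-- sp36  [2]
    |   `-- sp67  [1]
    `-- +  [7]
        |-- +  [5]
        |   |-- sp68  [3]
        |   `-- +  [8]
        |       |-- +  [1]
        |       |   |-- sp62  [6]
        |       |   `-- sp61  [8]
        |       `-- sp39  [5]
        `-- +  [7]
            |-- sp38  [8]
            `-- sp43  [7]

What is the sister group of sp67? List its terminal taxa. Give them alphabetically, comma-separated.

sp17, sp2, sp36, sp41, sp64, sp66

sp67 attaches to the tree at the node subtending (((sp41,sp66),((sp2,sp17),(sp64,sp36))),sp67).
The other lineage descending from that same node — the sister group — is ((sp41,sp66),((sp2,sp17),(sp64,sp36))); its 6 tips in alphabetical order are the answer.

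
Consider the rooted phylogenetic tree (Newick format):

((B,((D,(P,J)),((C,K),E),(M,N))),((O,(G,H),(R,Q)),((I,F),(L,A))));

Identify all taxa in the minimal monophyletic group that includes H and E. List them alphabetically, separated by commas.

A, B, C, D, E, F, G, H, I, J, K, L, M, N, O, P, Q, R

Tracing H: it sits inside (G,H).
Tracing E: it sits inside ((C,K),E).
The smallest clade enclosing both is the whole tree (their MRCA is the root), so the answer is all 18 tips in alphabetical order.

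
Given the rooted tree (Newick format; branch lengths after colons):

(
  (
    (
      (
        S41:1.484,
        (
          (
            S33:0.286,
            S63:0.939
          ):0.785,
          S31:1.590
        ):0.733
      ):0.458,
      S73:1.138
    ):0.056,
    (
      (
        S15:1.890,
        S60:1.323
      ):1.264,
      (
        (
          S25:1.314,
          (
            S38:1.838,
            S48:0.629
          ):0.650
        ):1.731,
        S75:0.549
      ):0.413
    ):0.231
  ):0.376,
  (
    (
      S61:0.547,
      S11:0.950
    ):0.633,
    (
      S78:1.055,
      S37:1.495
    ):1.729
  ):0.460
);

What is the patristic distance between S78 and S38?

8.483

The path runs S78 → … → MRCA → … → S38; the MRCA is the root of the tree.
Branch lengths along that path: 1.055 + 1.729 + 0.460 + 0.376 + 0.231 + 0.413 + 1.731 + 0.650 + 1.838 = 8.483.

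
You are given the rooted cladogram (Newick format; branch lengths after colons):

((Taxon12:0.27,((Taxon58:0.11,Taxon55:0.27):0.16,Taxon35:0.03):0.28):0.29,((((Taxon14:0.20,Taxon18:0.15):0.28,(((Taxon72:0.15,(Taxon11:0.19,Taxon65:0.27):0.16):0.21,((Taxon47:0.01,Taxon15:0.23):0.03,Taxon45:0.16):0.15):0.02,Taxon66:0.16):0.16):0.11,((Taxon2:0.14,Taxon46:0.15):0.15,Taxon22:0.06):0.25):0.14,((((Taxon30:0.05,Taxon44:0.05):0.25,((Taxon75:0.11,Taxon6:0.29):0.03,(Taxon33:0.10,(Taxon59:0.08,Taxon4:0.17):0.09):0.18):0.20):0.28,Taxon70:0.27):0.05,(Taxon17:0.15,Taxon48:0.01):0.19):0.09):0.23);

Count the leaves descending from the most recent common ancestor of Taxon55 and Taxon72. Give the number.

The MRCA of Taxon55 and Taxon72 is the root, so the clade is the entire tree.
That clade contains 26 terminal taxa: Taxon11, Taxon12, Taxon14, Taxon15, Taxon17, Taxon18, Taxon2, Taxon22, Taxon30, Taxon33, Taxon35, Taxon4, Taxon44, Taxon45, Taxon46, Taxon47, Taxon48, Taxon55, Taxon58, Taxon59, Taxon6, Taxon65, Taxon66, Taxon70, Taxon72, Taxon75.

26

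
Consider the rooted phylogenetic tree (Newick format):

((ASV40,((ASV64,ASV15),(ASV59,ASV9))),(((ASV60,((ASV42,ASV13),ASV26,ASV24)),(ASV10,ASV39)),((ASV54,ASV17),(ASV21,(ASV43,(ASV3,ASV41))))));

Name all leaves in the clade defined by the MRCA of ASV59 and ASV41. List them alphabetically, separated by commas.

ASV10, ASV13, ASV15, ASV17, ASV21, ASV24, ASV26, ASV3, ASV39, ASV40, ASV41, ASV42, ASV43, ASV54, ASV59, ASV60, ASV64, ASV9

Tracing ASV59: it sits inside (ASV59,ASV9).
Tracing ASV41: it sits inside (ASV3,ASV41).
The smallest clade enclosing both is the whole tree (their MRCA is the root), so the answer is all 18 tips in alphabetical order.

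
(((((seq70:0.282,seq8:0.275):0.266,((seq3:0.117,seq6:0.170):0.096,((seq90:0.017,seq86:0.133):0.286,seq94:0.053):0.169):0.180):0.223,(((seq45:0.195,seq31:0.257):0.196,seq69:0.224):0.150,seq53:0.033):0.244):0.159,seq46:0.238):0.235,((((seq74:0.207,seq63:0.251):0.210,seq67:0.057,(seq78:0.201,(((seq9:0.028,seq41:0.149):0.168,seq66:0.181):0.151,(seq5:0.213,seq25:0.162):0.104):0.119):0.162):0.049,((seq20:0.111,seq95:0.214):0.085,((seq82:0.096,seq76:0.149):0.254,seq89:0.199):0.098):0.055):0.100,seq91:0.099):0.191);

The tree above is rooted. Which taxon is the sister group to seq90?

seq86

seq90 attaches to the tree at the node subtending (seq90,seq86).
The other lineage descending from that same node — the sister group — is the single tip seq86.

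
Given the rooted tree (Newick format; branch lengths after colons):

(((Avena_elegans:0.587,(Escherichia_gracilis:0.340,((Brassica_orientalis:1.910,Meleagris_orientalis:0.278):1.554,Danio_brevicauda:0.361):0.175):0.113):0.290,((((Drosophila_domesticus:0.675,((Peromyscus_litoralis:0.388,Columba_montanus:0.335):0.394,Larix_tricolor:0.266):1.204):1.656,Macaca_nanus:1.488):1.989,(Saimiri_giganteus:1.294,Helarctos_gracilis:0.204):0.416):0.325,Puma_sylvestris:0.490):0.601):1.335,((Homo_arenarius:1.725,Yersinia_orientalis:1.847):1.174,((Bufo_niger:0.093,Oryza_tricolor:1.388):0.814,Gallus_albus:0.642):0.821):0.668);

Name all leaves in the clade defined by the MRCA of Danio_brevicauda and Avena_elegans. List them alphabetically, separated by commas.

Avena_elegans, Brassica_orientalis, Danio_brevicauda, Escherichia_gracilis, Meleagris_orientalis

Tracing Danio_brevicauda: it sits inside ((Brassica_orientalis,Meleagris_orientalis),Danio_brevicauda).
Tracing Avena_elegans: it sits inside (Avena_elegans,(Escherichia_gracilis,((Brassica_orientalis,Meleagris_orientalis),Danio_brevicauda))).
The smallest clade enclosing both is (Avena_elegans,(Escherichia_gracilis,((Brassica_orientalis,Meleagris_orientalis),Danio_brevicauda))); the answer is its 5 terminal taxa in alphabetical order.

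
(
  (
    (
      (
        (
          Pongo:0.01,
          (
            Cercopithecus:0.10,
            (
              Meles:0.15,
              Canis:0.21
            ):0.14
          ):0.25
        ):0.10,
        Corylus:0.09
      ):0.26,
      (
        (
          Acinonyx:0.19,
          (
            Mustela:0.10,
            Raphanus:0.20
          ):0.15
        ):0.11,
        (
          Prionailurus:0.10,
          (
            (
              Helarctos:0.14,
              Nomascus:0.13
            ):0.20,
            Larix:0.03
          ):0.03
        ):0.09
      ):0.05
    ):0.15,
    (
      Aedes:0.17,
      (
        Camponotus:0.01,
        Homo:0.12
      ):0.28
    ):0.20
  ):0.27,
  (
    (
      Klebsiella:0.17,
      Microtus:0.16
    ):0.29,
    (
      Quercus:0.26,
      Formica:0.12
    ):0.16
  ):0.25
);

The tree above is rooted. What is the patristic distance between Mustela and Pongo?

0.78

The path runs Mustela → … → MRCA → … → Pongo; the MRCA is the node subtending (((Pongo,(Cercopithecus,(Meles,Canis))),Corylus),((Acinonyx,(Mustela,Raphanus)),(Prionailurus,((Helarctos,Nomascus),Larix)))).
Branch lengths along that path: 0.10 + 0.15 + 0.11 + 0.05 + 0.26 + 0.10 + 0.01 = 0.78.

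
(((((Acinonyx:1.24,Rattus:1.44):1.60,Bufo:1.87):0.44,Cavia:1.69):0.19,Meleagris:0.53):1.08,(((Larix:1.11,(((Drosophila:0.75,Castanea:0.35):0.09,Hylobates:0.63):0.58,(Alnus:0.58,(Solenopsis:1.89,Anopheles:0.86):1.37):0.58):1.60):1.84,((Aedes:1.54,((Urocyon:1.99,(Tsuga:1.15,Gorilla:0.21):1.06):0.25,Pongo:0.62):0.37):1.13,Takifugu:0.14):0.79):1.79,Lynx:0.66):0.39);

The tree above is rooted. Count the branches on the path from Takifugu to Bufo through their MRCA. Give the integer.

8

The MRCA of Takifugu and Bufo is the root of the tree.
From Takifugu up to that node: 4 branches. From Bufo up to the same node: 4 branches. Total: 4 + 4 = 8.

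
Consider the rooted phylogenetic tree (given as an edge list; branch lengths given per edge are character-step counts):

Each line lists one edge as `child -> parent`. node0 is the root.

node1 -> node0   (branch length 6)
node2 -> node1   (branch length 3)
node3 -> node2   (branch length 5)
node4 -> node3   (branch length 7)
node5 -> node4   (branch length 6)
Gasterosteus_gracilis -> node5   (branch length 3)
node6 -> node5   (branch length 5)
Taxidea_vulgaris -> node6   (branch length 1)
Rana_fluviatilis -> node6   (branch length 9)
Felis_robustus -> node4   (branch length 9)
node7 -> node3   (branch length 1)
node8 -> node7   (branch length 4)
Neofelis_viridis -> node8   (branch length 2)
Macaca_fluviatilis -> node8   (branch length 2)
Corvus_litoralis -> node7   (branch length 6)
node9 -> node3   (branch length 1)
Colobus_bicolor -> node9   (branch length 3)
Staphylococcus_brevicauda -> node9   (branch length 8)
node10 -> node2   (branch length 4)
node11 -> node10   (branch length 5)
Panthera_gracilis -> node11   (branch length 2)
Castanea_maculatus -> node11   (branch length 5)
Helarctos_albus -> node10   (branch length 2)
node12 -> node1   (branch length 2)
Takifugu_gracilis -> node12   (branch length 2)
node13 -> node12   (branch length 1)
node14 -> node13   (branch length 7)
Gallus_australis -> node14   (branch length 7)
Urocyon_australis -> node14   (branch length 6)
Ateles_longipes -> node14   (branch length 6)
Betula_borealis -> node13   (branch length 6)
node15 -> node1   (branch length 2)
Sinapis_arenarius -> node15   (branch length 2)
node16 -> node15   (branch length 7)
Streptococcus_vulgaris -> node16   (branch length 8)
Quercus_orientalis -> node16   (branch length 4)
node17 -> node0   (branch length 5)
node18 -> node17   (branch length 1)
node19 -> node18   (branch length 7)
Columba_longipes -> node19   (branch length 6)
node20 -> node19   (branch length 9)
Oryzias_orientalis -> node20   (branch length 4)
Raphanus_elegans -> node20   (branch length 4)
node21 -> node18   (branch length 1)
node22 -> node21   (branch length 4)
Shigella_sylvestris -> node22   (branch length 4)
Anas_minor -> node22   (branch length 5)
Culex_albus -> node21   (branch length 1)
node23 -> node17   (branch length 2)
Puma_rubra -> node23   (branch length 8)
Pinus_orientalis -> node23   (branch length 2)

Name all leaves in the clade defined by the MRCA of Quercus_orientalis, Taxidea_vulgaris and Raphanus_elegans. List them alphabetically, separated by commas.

Anas_minor, Ateles_longipes, Betula_borealis, Castanea_maculatus, Colobus_bicolor, Columba_longipes, Corvus_litoralis, Culex_albus, Felis_robustus, Gallus_australis, Gasterosteus_gracilis, Helarctos_albus, Macaca_fluviatilis, Neofelis_viridis, Oryzias_orientalis, Panthera_gracilis, Pinus_orientalis, Puma_rubra, Quercus_orientalis, Rana_fluviatilis, Raphanus_elegans, Shigella_sylvestris, Sinapis_arenarius, Staphylococcus_brevicauda, Streptococcus_vulgaris, Takifugu_gracilis, Taxidea_vulgaris, Urocyon_australis

Tracing Quercus_orientalis: it sits inside (Streptococcus_vulgaris,Quercus_orientalis).
Tracing Taxidea_vulgaris: it sits inside (Taxidea_vulgaris,Rana_fluviatilis).
Tracing Raphanus_elegans: it sits inside (Oryzias_orientalis,Raphanus_elegans).
The smallest clade enclosing all 3 is the whole tree (their MRCA is the root), so the answer is all 28 tips in alphabetical order.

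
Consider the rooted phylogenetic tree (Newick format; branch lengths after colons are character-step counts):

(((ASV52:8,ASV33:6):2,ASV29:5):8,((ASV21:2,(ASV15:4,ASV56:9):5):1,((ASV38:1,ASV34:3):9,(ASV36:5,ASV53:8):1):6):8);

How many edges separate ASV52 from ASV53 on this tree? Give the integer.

The MRCA of ASV52 and ASV53 is the root of the tree.
From ASV52 up to that node: 3 branches. From ASV53 up to the same node: 4 branches. Total: 3 + 4 = 7.

7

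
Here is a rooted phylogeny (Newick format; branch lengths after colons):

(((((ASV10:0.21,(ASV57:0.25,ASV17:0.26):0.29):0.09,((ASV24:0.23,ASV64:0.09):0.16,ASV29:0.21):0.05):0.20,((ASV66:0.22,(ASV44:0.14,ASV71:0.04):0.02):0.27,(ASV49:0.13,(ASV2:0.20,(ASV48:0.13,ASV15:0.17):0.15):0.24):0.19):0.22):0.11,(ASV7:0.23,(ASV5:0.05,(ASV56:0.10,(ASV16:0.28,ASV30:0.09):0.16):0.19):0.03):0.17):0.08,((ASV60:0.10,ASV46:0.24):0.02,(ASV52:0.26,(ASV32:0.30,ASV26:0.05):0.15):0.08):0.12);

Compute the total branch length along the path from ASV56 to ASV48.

1.53

The path runs ASV56 → … → MRCA → … → ASV48; the MRCA is the node subtending ((((ASV10,(ASV57,ASV17)),((ASV24,ASV64),ASV29)),((ASV66,(ASV44,ASV71)),(ASV49,(ASV2,(ASV48,ASV15))))),(ASV7,(ASV5,(ASV56,(ASV16,ASV30))))).
Branch lengths along that path: 0.10 + 0.19 + 0.03 + 0.17 + 0.11 + 0.22 + 0.19 + 0.24 + 0.15 + 0.13 = 1.53.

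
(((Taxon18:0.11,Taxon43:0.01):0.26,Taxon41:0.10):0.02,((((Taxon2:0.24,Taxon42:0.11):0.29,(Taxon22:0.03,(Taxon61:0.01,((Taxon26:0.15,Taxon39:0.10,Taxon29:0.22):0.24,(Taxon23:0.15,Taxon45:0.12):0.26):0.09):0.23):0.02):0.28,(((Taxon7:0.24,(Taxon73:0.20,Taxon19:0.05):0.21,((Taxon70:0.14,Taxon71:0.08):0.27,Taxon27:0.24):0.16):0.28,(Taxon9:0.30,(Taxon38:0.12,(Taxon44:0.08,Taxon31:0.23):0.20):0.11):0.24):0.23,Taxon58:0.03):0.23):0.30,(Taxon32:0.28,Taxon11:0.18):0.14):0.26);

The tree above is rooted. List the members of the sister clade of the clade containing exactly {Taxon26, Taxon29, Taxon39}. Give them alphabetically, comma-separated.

Taxon23, Taxon45

The clade containing exactly {Taxon26, Taxon29, Taxon39} attaches to the tree at the node subtending ((Taxon26,Taxon39,Taxon29),(Taxon23,Taxon45)).
The other lineage descending from that same node — the sister group — is (Taxon23,Taxon45); its 2 tips in alphabetical order are the answer.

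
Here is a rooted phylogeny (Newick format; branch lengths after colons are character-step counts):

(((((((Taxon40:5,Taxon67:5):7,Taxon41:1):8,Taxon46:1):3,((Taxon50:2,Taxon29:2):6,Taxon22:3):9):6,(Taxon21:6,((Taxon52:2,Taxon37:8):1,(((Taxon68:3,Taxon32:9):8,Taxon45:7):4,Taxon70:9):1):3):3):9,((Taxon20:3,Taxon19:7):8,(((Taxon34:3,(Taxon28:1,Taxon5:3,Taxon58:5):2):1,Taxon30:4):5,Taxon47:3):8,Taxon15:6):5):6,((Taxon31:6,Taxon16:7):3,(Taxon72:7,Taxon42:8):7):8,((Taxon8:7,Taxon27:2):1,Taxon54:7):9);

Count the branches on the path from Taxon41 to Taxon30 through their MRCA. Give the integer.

The MRCA of Taxon41 and Taxon30 is the node subtending ((((((Taxon40,Taxon67),Taxon41),Taxon46),((Taxon50,Taxon29),Taxon22)),(Taxon21,((Taxon52,Taxon37),(((Taxon68,Taxon32),Taxon45),Taxon70)))),((Taxon20,Taxon19),(((Taxon34,(Taxon28,Taxon5,Taxon58)),Taxon30),Taxon47),Taxon15)).
From Taxon41 up to that node: 5 branches. From Taxon30 up to the same node: 4 branches. Total: 5 + 4 = 9.

9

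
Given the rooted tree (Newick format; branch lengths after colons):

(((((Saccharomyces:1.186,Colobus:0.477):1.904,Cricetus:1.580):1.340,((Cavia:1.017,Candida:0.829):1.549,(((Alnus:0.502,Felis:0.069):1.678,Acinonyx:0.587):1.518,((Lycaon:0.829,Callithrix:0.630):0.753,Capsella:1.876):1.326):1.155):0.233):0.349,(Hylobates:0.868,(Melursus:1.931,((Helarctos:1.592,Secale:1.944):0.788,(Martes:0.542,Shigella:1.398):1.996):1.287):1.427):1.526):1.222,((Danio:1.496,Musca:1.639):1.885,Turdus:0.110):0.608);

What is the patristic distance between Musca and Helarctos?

11.974

The path runs Musca → … → MRCA → … → Helarctos; the MRCA is the root of the tree.
Branch lengths along that path: 1.639 + 1.885 + 0.608 + 1.222 + 1.526 + 1.427 + 1.287 + 0.788 + 1.592 = 11.974.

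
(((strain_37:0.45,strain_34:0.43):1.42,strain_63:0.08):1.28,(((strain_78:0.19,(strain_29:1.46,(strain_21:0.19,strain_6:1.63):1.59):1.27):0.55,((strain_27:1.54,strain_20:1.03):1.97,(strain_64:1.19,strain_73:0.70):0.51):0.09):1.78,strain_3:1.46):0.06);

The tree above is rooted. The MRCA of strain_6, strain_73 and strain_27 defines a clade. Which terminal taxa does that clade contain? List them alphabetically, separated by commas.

Tracing strain_6: it sits inside (strain_21,strain_6).
Tracing strain_73: it sits inside (strain_64,strain_73).
Tracing strain_27: it sits inside (strain_27,strain_20).
The smallest clade enclosing all 3 is ((strain_78,(strain_29,(strain_21,strain_6))),((strain_27,strain_20),(strain_64,strain_73))); the answer is its 8 terminal taxa in alphabetical order.

strain_20, strain_21, strain_27, strain_29, strain_6, strain_64, strain_73, strain_78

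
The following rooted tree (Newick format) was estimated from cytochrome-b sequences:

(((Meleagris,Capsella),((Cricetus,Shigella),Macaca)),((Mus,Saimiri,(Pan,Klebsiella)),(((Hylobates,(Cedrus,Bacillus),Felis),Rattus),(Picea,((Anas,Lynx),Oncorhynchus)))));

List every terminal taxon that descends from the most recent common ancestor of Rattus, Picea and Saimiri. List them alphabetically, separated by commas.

Anas, Bacillus, Cedrus, Felis, Hylobates, Klebsiella, Lynx, Mus, Oncorhynchus, Pan, Picea, Rattus, Saimiri

Tracing Rattus: it sits inside ((Hylobates,(Cedrus,Bacillus),Felis),Rattus).
Tracing Picea: it sits inside (Picea,((Anas,Lynx),Oncorhynchus)).
Tracing Saimiri: it sits inside (Mus,Saimiri,(Pan,Klebsiella)).
The smallest clade enclosing all 3 is ((Mus,Saimiri,(Pan,Klebsiella)),(((Hylobates,(Cedrus,Bacillus),Felis),Rattus),(Picea,((Anas,Lynx),Oncorhynchus)))); the answer is its 13 terminal taxa in alphabetical order.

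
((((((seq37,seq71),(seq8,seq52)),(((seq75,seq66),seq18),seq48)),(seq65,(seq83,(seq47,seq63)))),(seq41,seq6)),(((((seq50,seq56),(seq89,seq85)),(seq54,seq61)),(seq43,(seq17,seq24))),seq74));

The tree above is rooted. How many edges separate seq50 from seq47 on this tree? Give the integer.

12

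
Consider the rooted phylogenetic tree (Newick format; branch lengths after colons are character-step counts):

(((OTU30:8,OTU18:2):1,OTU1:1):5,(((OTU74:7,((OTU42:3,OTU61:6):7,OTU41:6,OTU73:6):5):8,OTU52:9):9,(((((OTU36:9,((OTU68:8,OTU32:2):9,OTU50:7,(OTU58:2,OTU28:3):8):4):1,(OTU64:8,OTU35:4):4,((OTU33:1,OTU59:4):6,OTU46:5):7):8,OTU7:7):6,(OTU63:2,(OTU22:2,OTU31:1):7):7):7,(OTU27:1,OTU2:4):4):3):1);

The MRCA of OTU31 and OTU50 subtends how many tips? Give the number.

15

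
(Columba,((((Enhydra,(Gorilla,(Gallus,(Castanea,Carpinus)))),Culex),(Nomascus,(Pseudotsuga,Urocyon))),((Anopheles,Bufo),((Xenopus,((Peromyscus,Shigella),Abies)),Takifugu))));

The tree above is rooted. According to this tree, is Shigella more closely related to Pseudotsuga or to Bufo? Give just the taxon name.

The MRCA of Shigella and Bufo subtends ((Anopheles,Bufo),((Xenopus,((Peromyscus,Shigella),Abies)),Takifugu)) (7 taxa).
The MRCA of Shigella and Pseudotsuga subtends ((((Enhydra,(Gorilla,(Gallus,(Castanea,Carpinus)))),Culex),(Nomascus,(Pseudotsuga,Urocyon))),((Anopheles,Bufo),((Xenopus,((Peromyscus,Shigella),Abies)),Takifugu))) (16 taxa).
The first is nested inside the second, so Shigella shares a more recent common ancestor with Bufo.

Bufo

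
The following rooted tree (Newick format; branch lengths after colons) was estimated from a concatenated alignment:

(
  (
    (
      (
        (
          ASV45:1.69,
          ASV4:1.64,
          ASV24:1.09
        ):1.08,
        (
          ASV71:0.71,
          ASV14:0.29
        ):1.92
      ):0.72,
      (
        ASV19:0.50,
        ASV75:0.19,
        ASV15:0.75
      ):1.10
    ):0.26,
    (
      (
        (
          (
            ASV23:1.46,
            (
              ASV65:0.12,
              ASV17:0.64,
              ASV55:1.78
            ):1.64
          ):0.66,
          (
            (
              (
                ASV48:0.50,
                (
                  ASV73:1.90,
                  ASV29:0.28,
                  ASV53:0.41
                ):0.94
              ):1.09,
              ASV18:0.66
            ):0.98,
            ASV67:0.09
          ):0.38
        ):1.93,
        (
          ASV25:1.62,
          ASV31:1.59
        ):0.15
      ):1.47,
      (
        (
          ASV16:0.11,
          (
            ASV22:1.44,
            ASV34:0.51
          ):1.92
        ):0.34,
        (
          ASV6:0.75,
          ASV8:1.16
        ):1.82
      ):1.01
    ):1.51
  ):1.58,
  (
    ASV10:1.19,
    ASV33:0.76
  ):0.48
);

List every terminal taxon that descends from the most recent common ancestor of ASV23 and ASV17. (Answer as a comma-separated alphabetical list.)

ASV17, ASV23, ASV55, ASV65

Tracing ASV23: it sits inside (ASV23,(ASV65,ASV17,ASV55)).
Tracing ASV17: it sits inside (ASV65,ASV17,ASV55).
The smallest clade enclosing both is (ASV23,(ASV65,ASV17,ASV55)); the answer is its 4 terminal taxa in alphabetical order.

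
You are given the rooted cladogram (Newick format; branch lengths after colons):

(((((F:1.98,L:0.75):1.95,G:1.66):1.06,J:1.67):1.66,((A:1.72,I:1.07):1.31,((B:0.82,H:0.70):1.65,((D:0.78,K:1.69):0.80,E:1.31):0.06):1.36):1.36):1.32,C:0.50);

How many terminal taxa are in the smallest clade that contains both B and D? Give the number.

The MRCA of B and D is the node subtending ((B,H),((D,K),E)).
That clade contains 5 terminal taxa: B, D, E, H, K.

5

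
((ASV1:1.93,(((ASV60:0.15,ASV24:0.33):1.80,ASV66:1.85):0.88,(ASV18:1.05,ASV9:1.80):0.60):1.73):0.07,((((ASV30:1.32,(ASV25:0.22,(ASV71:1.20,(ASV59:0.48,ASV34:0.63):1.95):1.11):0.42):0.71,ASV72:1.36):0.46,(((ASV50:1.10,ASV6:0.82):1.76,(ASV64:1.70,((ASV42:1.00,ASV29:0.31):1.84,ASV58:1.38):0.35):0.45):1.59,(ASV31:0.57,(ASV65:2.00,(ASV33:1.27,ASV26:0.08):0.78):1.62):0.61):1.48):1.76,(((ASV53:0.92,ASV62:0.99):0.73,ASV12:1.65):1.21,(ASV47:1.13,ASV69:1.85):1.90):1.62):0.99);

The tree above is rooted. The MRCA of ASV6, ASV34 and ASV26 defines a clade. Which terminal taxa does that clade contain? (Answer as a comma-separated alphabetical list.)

Tracing ASV6: it sits inside (ASV50,ASV6).
Tracing ASV34: it sits inside (ASV59,ASV34).
Tracing ASV26: it sits inside (ASV33,ASV26).
The smallest clade enclosing all 3 is (((ASV30,(ASV25,(ASV71,(ASV59,ASV34)))),ASV72),(((ASV50,ASV6),(ASV64,((ASV42,ASV29),ASV58))),(ASV31,(ASV65,(ASV33,ASV26))))); the answer is its 16 terminal taxa in alphabetical order.

ASV25, ASV26, ASV29, ASV30, ASV31, ASV33, ASV34, ASV42, ASV50, ASV58, ASV59, ASV6, ASV64, ASV65, ASV71, ASV72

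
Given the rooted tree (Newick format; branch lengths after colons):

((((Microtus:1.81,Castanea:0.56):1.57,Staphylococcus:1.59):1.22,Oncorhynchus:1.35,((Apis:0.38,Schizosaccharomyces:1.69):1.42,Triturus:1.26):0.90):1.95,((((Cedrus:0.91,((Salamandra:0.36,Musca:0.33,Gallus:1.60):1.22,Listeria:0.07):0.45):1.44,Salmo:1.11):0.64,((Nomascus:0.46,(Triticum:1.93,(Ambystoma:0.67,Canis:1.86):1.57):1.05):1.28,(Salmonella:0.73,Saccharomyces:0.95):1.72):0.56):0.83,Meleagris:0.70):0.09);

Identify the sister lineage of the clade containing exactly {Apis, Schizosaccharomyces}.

Triturus

The clade containing exactly {Apis, Schizosaccharomyces} attaches to the tree at the node subtending ((Apis,Schizosaccharomyces),Triturus).
The other lineage descending from that same node — the sister group — is the single tip Triturus.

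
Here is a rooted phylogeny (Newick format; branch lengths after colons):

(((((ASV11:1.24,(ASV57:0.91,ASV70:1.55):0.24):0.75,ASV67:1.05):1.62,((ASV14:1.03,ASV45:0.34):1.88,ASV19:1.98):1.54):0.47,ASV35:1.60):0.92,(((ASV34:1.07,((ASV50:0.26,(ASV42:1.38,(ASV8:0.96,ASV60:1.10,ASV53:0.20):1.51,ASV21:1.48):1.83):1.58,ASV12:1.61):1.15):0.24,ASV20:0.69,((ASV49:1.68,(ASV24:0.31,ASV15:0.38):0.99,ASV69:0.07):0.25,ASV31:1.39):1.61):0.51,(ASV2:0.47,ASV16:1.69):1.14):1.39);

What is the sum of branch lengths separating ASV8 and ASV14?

15.01

The path runs ASV8 → … → MRCA → … → ASV14; the MRCA is the root of the tree.
Branch lengths along that path: 0.96 + 1.51 + 1.83 + 1.58 + 1.15 + 0.24 + 0.51 + 1.39 + 0.92 + 0.47 + 1.54 + 1.88 + 1.03 = 15.01.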